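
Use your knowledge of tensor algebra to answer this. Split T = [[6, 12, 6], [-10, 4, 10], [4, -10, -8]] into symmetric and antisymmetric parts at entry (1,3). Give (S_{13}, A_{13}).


T_{13} = 6
T_{31} = 4
S_{13} = (6 + 4)/2 = 10/2 = 5
A_{13} = (6 - 4)/2 = 2/2 = 1
Check: S + A = 5 + 1 = 6 = T_{13}.

(5, 1)


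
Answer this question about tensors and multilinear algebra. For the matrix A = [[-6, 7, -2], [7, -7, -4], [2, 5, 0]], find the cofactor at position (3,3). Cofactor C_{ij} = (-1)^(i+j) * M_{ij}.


To find cofactor C_{33}, delete row 3 and column 3.
The resulting 2x2 submatrix is: [[-6, 7], [7, -7]]
Minor M_{33} = -6*-7 - 7*7
  = 42 - 49 = -7
Sign = (-1)^(3+3) = (-1)^6 = 1
Cofactor C_{33} = 1 * -7 = -7

-7


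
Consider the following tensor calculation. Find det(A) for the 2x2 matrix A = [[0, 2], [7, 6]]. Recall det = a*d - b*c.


For a 2x2 matrix [[a, b], [c, d]], det = a*d - b*c.
a = 0, b = 2, c = 7, d = 6
a*d = 0 * 6 = 0
b*c = 2 * 7 = 14
det = 0 - 14 = -14

-14


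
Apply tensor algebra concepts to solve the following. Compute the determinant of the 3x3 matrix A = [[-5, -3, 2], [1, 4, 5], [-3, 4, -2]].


Expanding along the first row, det(A) = a11*M_11 - a12*M_12 + a13*M_13, where M_1j is the (1,j) minor.
Minor M_11 = 4*-2 - 5*4 = -28
Minor M_12 = 1*-2 - 5*-3 = 13
Minor M_13 = 1*4 - 4*-3 = 16
det = -5*(-28) - -3*(13) + 2*(16)
    = 140 - -39 + 32
    = 211

211


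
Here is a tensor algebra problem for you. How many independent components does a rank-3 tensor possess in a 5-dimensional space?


The number of components of a rank-r tensor in d dimensions is d^r.
Here d = 5 and r = 3.
5^3 = 125

125


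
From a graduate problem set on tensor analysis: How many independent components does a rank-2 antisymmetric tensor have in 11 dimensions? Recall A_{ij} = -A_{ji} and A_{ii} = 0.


An antisymmetric rank-2 tensor satisfies A_{ij} = -A_{ji}, so diagonal entries are zero.
The independent components are the upper-triangular entries: C(n, 2) = n(n-1)/2.
n = 11
C(11, 2) = 11 * 10 / 2 = 110 / 2 = 55

55


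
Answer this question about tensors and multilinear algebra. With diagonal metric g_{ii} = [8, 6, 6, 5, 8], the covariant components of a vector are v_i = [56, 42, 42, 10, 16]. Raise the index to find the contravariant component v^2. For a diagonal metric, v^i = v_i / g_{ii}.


To raise an index with a diagonal metric: v^i = v_i / g_{ii}.
For index 2: v_2 = 42, g_{22} = 6
v^2 = 42 / 6 = 7

7


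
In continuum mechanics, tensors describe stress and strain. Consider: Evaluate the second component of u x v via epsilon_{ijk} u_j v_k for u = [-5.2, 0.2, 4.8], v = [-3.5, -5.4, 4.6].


(u x v)_2 = sum_{j,k} epsilon_{2jk} u_j v_k. Only permutations of (1,2,3) contribute; the two non-zero terms are:
eps_{213} u_1 v_3 = -1 * -5.2 * 4.6 = 23.92
eps_{231} u_3 v_1 = 1 * 4.8 * -3.5 = -16.8
(u x v)_2 = 7.12

7.12


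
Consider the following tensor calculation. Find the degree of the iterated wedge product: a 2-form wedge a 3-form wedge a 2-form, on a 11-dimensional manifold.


The degree of a wedge product is the sum of the degrees of the individual forms.
Degrees: 2, 3, 2
Total degree = 2 + 3 + 2 = 7

7


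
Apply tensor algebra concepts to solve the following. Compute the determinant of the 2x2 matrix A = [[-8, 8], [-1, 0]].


For a 2x2 matrix [[a, b], [c, d]], det = a*d - b*c.
a = -8, b = 8, c = -1, d = 0
a*d = -8 * 0 = 0
b*c = 8 * -1 = -8
det = 0 - -8 = 8

8


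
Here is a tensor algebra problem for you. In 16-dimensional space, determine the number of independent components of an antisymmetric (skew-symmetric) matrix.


An antisymmetric rank-2 tensor satisfies A_{ij} = -A_{ji}, so diagonal entries are zero.
The independent components are the upper-triangular entries: C(n, 2) = n(n-1)/2.
n = 16
C(16, 2) = 16 * 15 / 2 = 240 / 2 = 120

120


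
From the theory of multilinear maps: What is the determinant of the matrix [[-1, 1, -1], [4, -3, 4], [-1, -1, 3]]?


Expanding along the first row, det(A) = a11*M_11 - a12*M_12 + a13*M_13, where M_1j is the (1,j) minor.
Minor M_11 = -3*3 - 4*-1 = -5
Minor M_12 = 4*3 - 4*-1 = 16
Minor M_13 = 4*-1 - -3*-1 = -7
det = -1*(-5) - 1*(16) + -1*(-7)
    = 5 - 16 + 7
    = -4

-4


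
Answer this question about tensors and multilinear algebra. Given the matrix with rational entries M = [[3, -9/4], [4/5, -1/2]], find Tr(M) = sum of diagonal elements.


The trace is the sum of diagonal entries.
Diagonal: M[1,1] = 3, M[2,2] = -1/2
Tr(M) = 3 + -1/2
Computing step by step:
After adding M[1,1]: 3
After adding M[2,2]: 5/2
Tr(M) = 5/2

5/2


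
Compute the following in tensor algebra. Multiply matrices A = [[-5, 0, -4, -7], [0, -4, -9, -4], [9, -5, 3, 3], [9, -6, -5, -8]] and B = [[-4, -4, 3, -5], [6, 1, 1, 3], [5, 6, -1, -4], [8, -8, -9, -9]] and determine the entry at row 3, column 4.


(AB)_{ij} = sum_k A_{ik} B_{kj}.
For i=3, j=4:
A_{31} * B_{14} = 9 * -5 = -45
A_{32} * B_{24} = -5 * 3 = -15
A_{33} * B_{34} = 3 * -4 = -12
A_{34} * B_{44} = 3 * -9 = -27
Sum = -45 + -15 + -12 + -27 = -99

-99


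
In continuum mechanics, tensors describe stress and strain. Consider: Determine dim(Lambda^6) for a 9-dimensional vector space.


The dimension of the space of p-forms on an n-dimensional space is C(n, p).
n = 9, p = 6
C(9, 6) = 9! / (6! * 3!) = 84

84


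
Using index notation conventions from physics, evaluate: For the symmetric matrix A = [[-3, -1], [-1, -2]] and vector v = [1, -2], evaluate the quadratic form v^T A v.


First compute Av:
(Av)_1 = -3*1 + -1*-2 = -1
(Av)_2 = -1*1 + -2*-2 = 3
Av = [-1, 3]
Then v^T (Av) = 1*-1 + -2*3
= -1 + -6 = -7

-7


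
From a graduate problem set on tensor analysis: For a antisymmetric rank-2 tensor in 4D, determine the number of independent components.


A antisymmetric rank-2 tensor in d dimensions has d(d-1)/2 independent components.
d = 4
d(d-1)/2 = 4 * 3 / 2 = 12 / 2 = 6

6


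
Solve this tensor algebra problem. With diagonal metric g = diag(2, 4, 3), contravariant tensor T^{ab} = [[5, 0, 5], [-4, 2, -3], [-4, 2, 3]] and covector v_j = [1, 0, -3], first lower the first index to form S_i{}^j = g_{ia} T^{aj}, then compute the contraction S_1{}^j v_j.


Step 1: lower the first index. For a diagonal metric, g_{ia} T^{aj} = g_{ii} T^{ij} (no sum on i).
g_{11} = 2
S_1{}^1 = 2 * T^{11} = 2 * 5 = 10
S_1{}^2 = 2 * T^{12} = 2 * 0 = 0
S_1{}^3 = 2 * T^{13} = 2 * 5 = 10
Step 2: contract S_1{}^j with v_j.
S_1{}^1 * v_1 = 10 * 1 = 10
S_1{}^2 * v_2 = 0 * 0 = 0
S_1{}^3 * v_3 = 10 * -3 = -30
Result = 10 + 0 + -30 = -20

-20


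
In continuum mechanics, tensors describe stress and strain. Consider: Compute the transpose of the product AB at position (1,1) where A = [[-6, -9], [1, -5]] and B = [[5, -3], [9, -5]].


(AB)^T_{ij} = (AB)_{ji} = sum_k A_{jk} B_{ki}.
For i=1, j=1 we need (AB)_{11}:
A_{11} * B_{11} = -6 * 5 = -30
A_{12} * B_{21} = -9 * 9 = -81
Sum = -30 + -81 = -111

-111


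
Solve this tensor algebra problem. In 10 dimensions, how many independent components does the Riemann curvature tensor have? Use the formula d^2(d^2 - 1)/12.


The Riemann tensor in d dimensions has d^2(d^2 - 1)/12 independent components.
d = 10, so d^2 = 100
d^2 - 1 = 99
d^2(d^2 - 1) = 100 * 99 = 9900
Divide by 12: 9900 / 12 = 825

825


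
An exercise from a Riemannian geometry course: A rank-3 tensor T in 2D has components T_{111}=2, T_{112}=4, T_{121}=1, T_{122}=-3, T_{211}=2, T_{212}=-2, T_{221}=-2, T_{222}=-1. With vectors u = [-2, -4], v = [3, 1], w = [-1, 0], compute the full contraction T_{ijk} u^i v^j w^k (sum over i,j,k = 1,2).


S = sum over i,j,k of T_{ijk} u_i v_j w_k. Expanding all 8 terms:
T_{111}*u_1*v_1*w_1 = 2*-2*3*-1 = 12  (running total: 12)
T_{112}*u_1*v_1*w_2 = 4*-2*3*0 = 0  (running total: 12)
T_{121}*u_1*v_2*w_1 = 1*-2*1*-1 = 2  (running total: 14)
T_{122}*u_1*v_2*w_2 = -3*-2*1*0 = 0  (running total: 14)
T_{211}*u_2*v_1*w_1 = 2*-4*3*-1 = 24  (running total: 38)
T_{212}*u_2*v_1*w_2 = -2*-4*3*0 = 0  (running total: 38)
T_{221}*u_2*v_2*w_1 = -2*-4*1*-1 = -8  (running total: 30)
T_{222}*u_2*v_2*w_2 = -1*-4*1*0 = 0  (running total: 30)
S = 30

30


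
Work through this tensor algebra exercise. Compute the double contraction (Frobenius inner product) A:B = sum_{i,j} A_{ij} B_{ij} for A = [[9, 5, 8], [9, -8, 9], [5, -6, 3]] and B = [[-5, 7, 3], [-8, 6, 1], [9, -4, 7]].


A:B = sum over all i,j of A_{ij} * B_{ij}.
Row 1: 9*-5=-45, 5*7=35, 8*3=24 => row sum = 14
Row 2: 9*-8=-72, -8*6=-48, 9*1=9 => row sum = -111
Row 3: 5*9=45, -6*-4=24, 3*7=21 => row sum = 90
Total = 14 + -111 + 90 = -7

-7


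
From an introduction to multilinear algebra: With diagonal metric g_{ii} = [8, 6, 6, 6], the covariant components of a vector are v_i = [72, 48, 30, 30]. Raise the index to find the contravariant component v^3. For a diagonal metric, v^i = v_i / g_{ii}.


To raise an index with a diagonal metric: v^i = v_i / g_{ii}.
For index 3: v_3 = 30, g_{33} = 6
v^3 = 30 / 6 = 5

5


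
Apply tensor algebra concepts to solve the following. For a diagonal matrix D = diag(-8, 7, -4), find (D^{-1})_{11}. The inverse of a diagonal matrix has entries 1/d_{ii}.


For a diagonal matrix, the inverse has entries (D^{-1})_{ii} = 1/d_{ii}.
The diagonal entries are: d_{11} = -8, d_{22} = 7, d_{33} = -4
We need (D^{-1})_{11} = 1/d_{11} = 1/-8 = -1/8

-1/8


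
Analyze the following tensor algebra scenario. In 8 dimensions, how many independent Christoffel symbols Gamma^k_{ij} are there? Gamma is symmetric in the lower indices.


Christoffel symbols Gamma^k_{ij} are symmetric in i,j, so there are d * d(d+1)/2 independent symbols.
d = 8
d(d+1)/2 = 8 * 9 / 2 = 36
Total = 8 * 36 = 288

288


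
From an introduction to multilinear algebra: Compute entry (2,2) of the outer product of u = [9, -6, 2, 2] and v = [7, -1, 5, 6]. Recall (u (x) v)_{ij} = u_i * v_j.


The outer product entry T_{ij} = u_i * v_j.
We need i=2, j=2.
u_2 = -6, v_2 = -1
T_{2,2} = -6 * -1 = 6

6


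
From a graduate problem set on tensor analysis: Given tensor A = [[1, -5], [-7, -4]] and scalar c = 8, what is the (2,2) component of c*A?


Scalar multiplication: (cA)_{ij} = c * A_{ij}.
c = 8
A_{22} = -4
(cA)_{22} = 8 * -4 = -32

-32


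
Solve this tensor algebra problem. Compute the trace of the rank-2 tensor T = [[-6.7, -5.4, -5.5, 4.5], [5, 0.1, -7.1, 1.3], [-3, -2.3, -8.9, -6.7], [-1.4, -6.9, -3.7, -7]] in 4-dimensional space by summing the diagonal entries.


The contraction (trace) of a rank-2 tensor is the sum of its diagonal elements.
Diagonal entries: A[1,1] = -6.7, A[2,2] = 0.1, A[3,3] = -8.9, A[4,4] = -7
Tr(A) = -6.7 + 0.1 + -8.9 + -7 = -22.5

-22.5


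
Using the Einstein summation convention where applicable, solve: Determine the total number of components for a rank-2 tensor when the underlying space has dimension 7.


The number of components of a rank-r tensor in d dimensions is d^r.
Here d = 7 and r = 2.
7^2 = 49

49


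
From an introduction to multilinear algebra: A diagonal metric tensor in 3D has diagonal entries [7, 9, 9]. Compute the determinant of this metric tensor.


For a diagonal metric, the determinant is the product of diagonal entries.
Diagonal entries: 7, 9, 9
det(g) = 7 * 9 * 9 = 567

567


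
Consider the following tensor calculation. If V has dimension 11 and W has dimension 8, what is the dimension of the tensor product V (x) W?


The dimension of a tensor product is the product of dimensions.
dim(V) = 11, dim(W) = 8
dim(V (x) W) = 11 * 8 = 88

88


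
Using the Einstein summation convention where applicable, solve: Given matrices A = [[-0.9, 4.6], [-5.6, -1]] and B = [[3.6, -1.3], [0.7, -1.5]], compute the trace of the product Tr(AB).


Tr(AB) = sum_i (AB)_{ii} where (AB)_{ii} = sum_k A_{ik} B_{ki}.
(AB)_{11} = -0.9*3.6 + 4.6*0.7 = -0.02
(AB)_{22} = -5.6*-1.3 + -1*-1.5 = 8.78
Tr(AB) = -0.02 + 8.78 = 8.76

8.76


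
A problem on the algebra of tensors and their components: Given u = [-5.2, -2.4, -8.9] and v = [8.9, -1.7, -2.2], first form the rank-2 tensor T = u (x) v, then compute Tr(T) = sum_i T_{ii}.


The outer product gives T_{ij} = u_i v_j.
The trace (contraction) is Tr(T) = sum_i T_{ii} = sum_i u_i v_i.
Diagonal entries:
T_{11} = u_1 * v_1 = -5.2 * 8.9 = -46.28
T_{22} = u_2 * v_2 = -2.4 * -1.7 = 4.08
T_{33} = u_3 * v_3 = -8.9 * -2.2 = 19.58
Tr(T) = -46.28 + 4.08 + 19.58 = -22.62

-22.62


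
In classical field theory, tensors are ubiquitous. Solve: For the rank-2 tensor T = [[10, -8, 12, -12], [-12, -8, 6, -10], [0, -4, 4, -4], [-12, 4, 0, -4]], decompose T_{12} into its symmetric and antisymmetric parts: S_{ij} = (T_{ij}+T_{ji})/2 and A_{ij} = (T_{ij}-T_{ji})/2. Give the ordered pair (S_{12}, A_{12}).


T_{12} = -8
T_{21} = -12
S_{12} = (-8 + -12)/2 = -20/2 = -10
A_{12} = (-8 - -12)/2 = 4/2 = 2
Check: S + A = -10 + 2 = -8 = T_{12}.

(-10, 2)


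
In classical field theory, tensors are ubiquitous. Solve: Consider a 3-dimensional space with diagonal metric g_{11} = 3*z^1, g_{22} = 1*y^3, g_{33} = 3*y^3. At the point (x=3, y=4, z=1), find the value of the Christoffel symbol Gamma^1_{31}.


For a diagonal metric, Gamma^k_{ij} = (1/2) g^{kk} (dg_{ik}/dx_j + dg_{jk}/dx_i - dg_{ij}/dx_k).
The metric is diagonal, so g_{ab} = 0 for a != b.
At the given point: g_{11} = 3, g_{22} = 64, g_{33} = 192
g^{11} = 1/3
dg_{31}/dx_1 = 0 (off-diagonal)
dg_{11}/dx_3 = dg_{11}/dx_3 = 3
dg_{31}/dx_1 = 0 (off-diagonal)
Numerator = 0 + 3 - 0 = 3
Gamma^1_{31} = 3 / (2 * 3) = 1/2

1/2


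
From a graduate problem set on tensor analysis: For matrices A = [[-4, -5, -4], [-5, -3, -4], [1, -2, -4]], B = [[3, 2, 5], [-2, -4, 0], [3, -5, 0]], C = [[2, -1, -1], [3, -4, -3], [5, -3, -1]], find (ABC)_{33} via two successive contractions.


(ABC)_{33} = sum_m (AB)_{3m} C_{m3}. First compute row 3 of AB.
(AB)_{31} = 1*3 + -2*-2 + -4*3 = -5
(AB)_{32} = 1*2 + -2*-4 + -4*-5 = 30
(AB)_{33} = 1*5 + -2*0 + -4*0 = 5
Now contract with column 3 of C:
(AB)_{31} * C_{13} = -5 * -1 = 5
(AB)_{32} * C_{23} = 30 * -3 = -90
(AB)_{33} * C_{33} = 5 * -1 = -5
(ABC)_{33} = 5 + -90 + -5 = -90

-90


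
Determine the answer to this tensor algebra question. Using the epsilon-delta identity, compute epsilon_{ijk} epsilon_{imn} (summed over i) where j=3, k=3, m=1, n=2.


Using the identity: epsilon_{ijk} epsilon_{imn} = delta_{jm} delta_{kn} - delta_{jn} delta_{km}.
delta_{31} = 0
delta_{32} = 0
delta_{32} = 0
delta_{31} = 0
Result = 0 * 0 - 0 * 0 = 0 - 0 = 0

0


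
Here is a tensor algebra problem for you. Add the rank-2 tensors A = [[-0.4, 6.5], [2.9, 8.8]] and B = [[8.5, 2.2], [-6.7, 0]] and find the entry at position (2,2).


Tensor addition is component-wise: (A + B)_{ij} = A_{ij} + B_{ij}.
A_{22} = 8.8
B_{22} = 0
(A + B)_{22} = 8.8 + 0 = 8.8

8.8


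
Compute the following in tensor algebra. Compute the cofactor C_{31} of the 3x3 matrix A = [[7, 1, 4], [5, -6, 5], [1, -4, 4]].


To find cofactor C_{31}, delete row 3 and column 1.
The resulting 2x2 submatrix is: [[1, 4], [-6, 5]]
Minor M_{31} = 1*5 - 4*-6
  = 5 - -24 = 29
Sign = (-1)^(3+1) = (-1)^4 = 1
Cofactor C_{31} = 1 * 29 = 29

29


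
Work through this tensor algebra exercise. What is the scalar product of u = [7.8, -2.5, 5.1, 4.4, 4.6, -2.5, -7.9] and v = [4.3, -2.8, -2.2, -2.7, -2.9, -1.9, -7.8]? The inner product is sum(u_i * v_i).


The inner product u . v = sum of u_i * v_i.
Term-by-term: 7.8 * 4.3, -2.5 * -2.8, 5.1 * -2.2, 4.4 * -2.7, 4.6 * -2.9, -2.5 * -1.9, -7.9 * -7.8
Products: 33.54, 7, -11.22, -11.88, -13.34, 4.75, 61.62
Sum = 33.54 + 7 + -11.22 + -11.88 + -13.34 + 4.75 + 61.62 = 70.47

70.47


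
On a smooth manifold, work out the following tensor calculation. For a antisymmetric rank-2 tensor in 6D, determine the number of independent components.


A antisymmetric rank-2 tensor in d dimensions has d(d-1)/2 independent components.
d = 6
d(d-1)/2 = 6 * 5 / 2 = 30 / 2 = 15

15


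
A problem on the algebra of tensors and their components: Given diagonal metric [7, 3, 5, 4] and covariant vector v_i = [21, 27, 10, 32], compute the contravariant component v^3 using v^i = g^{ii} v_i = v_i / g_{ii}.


To raise an index with a diagonal metric: v^i = v_i / g_{ii}.
For index 3: v_3 = 10, g_{33} = 5
v^3 = 10 / 5 = 2

2


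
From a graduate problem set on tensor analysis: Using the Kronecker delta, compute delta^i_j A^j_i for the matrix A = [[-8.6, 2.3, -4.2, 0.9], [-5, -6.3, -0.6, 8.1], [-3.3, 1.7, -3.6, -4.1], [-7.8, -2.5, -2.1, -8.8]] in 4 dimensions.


The contraction (trace) of a rank-2 tensor is the sum of its diagonal elements.
Diagonal entries: A[1,1] = -8.6, A[2,2] = -6.3, A[3,3] = -3.6, A[4,4] = -8.8
Tr(A) = -8.6 + -6.3 + -3.6 + -8.8 = -27.3

-27.3


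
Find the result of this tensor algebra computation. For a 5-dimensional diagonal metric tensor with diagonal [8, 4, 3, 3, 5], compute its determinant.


For a diagonal metric, the determinant is the product of diagonal entries.
Diagonal entries: 8, 4, 3, 3, 5
det(g) = 8 * 4 * 3 * 3 * 5 = 1440

1440


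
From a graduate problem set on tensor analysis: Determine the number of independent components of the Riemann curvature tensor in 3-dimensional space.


The Riemann tensor in d dimensions has d^2(d^2 - 1)/12 independent components.
d = 3, so d^2 = 9
d^2 - 1 = 8
d^2(d^2 - 1) = 9 * 8 = 72
Divide by 12: 72 / 12 = 6

6


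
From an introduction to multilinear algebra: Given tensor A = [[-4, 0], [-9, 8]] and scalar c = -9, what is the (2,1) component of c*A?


Scalar multiplication: (cA)_{ij} = c * A_{ij}.
c = -9
A_{21} = -9
(cA)_{21} = -9 * -9 = 81

81


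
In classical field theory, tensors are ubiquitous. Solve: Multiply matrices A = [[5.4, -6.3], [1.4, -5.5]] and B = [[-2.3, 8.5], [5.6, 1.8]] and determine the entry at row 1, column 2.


(AB)_{ij} = sum_k A_{ik} B_{kj}.
For i=1, j=2:
A_{11} * B_{12} = 5.4 * 8.5 = 45.9
A_{12} * B_{22} = -6.3 * 1.8 = -11.34
Sum = 45.9 + -11.34 = 34.56

34.56


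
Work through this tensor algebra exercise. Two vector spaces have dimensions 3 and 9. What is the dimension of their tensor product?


The dimension of a tensor product is the product of dimensions.
dim(V) = 3, dim(W) = 9
dim(V (x) W) = 3 * 9 = 27

27


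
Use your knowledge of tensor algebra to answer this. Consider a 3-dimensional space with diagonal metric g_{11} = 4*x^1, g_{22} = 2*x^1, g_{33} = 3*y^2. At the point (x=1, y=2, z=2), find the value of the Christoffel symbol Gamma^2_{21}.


For a diagonal metric, Gamma^k_{ij} = (1/2) g^{kk} (dg_{ik}/dx_j + dg_{jk}/dx_i - dg_{ij}/dx_k).
The metric is diagonal, so g_{ab} = 0 for a != b.
At the given point: g_{11} = 4, g_{22} = 2, g_{33} = 12
g^{22} = 1/2
dg_{22}/dx_1 = dg_{22}/dx_1 = 2
dg_{12}/dx_2 = 0 (off-diagonal)
dg_{21}/dx_2 = 0 (off-diagonal)
Numerator = 2 + 0 - 0 = 2
Gamma^2_{21} = 2 / (2 * 2) = 1/2

1/2


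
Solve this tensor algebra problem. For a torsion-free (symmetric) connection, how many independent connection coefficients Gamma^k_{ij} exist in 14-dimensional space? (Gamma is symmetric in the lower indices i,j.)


Christoffel symbols Gamma^k_{ij} are symmetric in i,j, so there are d * d(d+1)/2 independent symbols.
d = 14
d(d+1)/2 = 14 * 15 / 2 = 105
Total = 14 * 105 = 1470

1470


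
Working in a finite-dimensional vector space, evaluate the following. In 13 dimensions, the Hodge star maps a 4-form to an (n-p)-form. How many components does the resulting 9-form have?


The Hodge dual of a p-form on an n-dimensional manifold is an (n-p)-form.
n = 13, p = 4, so dual degree = 13 - 4 = 9
The number of components is C(n, n-p) = C(13, 9) = 715

715


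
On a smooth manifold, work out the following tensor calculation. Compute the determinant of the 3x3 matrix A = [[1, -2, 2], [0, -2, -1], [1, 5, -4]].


Expanding along the first row, det(A) = a11*M_11 - a12*M_12 + a13*M_13, where M_1j is the (1,j) minor.
Minor M_11 = -2*-4 - -1*5 = 13
Minor M_12 = 0*-4 - -1*1 = 1
Minor M_13 = 0*5 - -2*1 = 2
det = 1*(13) - -2*(1) + 2*(2)
    = 13 - -2 + 4
    = 19

19


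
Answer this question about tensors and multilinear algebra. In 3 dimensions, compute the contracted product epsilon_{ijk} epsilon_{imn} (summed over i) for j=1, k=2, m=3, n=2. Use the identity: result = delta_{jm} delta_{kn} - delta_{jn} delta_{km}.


Using the identity: epsilon_{ijk} epsilon_{imn} = delta_{jm} delta_{kn} - delta_{jn} delta_{km}.
delta_{13} = 0
delta_{22} = 1
delta_{12} = 0
delta_{23} = 0
Result = 0 * 1 - 0 * 0 = 0 - 0 = 0

0


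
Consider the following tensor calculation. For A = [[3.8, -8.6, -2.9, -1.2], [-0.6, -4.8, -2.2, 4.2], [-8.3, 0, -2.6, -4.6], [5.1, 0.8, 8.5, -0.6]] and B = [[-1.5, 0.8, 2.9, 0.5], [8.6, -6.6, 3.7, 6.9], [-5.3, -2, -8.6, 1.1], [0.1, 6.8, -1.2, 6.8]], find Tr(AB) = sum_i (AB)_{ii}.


Tr(AB) = sum_i (AB)_{ii} where (AB)_{ii} = sum_k A_{ik} B_{ki}.
(AB)_{11} = 3.8*-1.5 + -8.6*8.6 + -2.9*-5.3 + -1.2*0.1 = -64.41
(AB)_{22} = -0.6*0.8 + -4.8*-6.6 + -2.2*-2 + 4.2*6.8 = 64.16
(AB)_{33} = -8.3*2.9 + 0*3.7 + -2.6*-8.6 + -4.6*-1.2 = 3.81
(AB)_{44} = 5.1*0.5 + 0.8*6.9 + 8.5*1.1 + -0.6*6.8 = 13.34
Tr(AB) = -64.41 + 64.16 + 3.81 + 13.34 = 16.9

16.9


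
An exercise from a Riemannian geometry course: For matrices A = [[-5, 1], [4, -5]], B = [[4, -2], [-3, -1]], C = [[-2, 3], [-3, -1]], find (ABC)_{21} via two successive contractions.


(ABC)_{21} = sum_m (AB)_{2m} C_{m1}. First compute row 2 of AB.
(AB)_{21} = 4*4 + -5*-3 = 31
(AB)_{22} = 4*-2 + -5*-1 = -3
Now contract with column 1 of C:
(AB)_{21} * C_{11} = 31 * -2 = -62
(AB)_{22} * C_{21} = -3 * -3 = 9
(ABC)_{21} = -62 + 9 = -53

-53


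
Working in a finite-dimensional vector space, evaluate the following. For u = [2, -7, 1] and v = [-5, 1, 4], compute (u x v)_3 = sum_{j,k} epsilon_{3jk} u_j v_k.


(u x v)_3 = sum_{j,k} epsilon_{3jk} u_j v_k. Only permutations of (1,2,3) contribute; the two non-zero terms are:
eps_{312} u_1 v_2 = 1 * 2 * 1 = 2
eps_{321} u_2 v_1 = -1 * -7 * -5 = -35
(u x v)_3 = -33

-33


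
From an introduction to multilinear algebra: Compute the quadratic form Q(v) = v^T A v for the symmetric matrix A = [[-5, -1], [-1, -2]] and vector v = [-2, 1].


First compute Av:
(Av)_1 = -5*-2 + -1*1 = 9
(Av)_2 = -1*-2 + -2*1 = 0
Av = [9, 0]
Then v^T (Av) = -2*9 + 1*0
= -18 + 0 = -18

-18


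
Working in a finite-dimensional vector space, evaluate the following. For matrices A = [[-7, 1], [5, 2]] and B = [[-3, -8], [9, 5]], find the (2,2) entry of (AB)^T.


(AB)^T_{ij} = (AB)_{ji} = sum_k A_{jk} B_{ki}.
For i=2, j=2 we need (AB)_{22}:
A_{21} * B_{12} = 5 * -8 = -40
A_{22} * B_{22} = 2 * 5 = 10
Sum = -40 + 10 = -30

-30


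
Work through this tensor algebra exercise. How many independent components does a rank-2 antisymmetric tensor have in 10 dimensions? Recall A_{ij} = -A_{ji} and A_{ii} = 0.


An antisymmetric rank-2 tensor satisfies A_{ij} = -A_{ji}, so diagonal entries are zero.
The independent components are the upper-triangular entries: C(n, 2) = n(n-1)/2.
n = 10
C(10, 2) = 10 * 9 / 2 = 90 / 2 = 45

45


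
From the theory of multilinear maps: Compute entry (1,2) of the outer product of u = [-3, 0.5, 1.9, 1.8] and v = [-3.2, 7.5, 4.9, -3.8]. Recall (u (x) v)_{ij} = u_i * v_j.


The outer product entry T_{ij} = u_i * v_j.
We need i=1, j=2.
u_1 = -3, v_2 = 7.5
T_{1,2} = -3 * 7.5 = -22.5

-22.5


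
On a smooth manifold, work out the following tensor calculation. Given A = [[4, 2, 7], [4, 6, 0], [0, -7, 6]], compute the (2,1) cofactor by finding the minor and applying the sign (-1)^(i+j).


To find cofactor C_{21}, delete row 2 and column 1.
The resulting 2x2 submatrix is: [[2, 7], [-7, 6]]
Minor M_{21} = 2*6 - 7*-7
  = 12 - -49 = 61
Sign = (-1)^(2+1) = (-1)^3 = -1
Cofactor C_{21} = -1 * 61 = -61

-61


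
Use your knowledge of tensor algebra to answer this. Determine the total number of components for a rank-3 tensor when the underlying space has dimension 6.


The number of components of a rank-r tensor in d dimensions is d^r.
Here d = 6 and r = 3.
6^3 = 216

216


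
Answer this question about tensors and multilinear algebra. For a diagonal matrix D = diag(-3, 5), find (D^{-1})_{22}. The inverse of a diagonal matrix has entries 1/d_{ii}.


For a diagonal matrix, the inverse has entries (D^{-1})_{ii} = 1/d_{ii}.
The diagonal entries are: d_{11} = -3, d_{22} = 5
We need (D^{-1})_{22} = 1/d_{22} = 1/5 = 1/5

1/5


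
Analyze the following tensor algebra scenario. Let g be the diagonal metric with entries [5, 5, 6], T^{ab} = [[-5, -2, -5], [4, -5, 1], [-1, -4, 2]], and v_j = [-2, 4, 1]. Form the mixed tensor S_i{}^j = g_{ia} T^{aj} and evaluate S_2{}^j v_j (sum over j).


Step 1: lower the first index. For a diagonal metric, g_{ia} T^{aj} = g_{ii} T^{ij} (no sum on i).
g_{22} = 5
S_2{}^1 = 5 * T^{21} = 5 * 4 = 20
S_2{}^2 = 5 * T^{22} = 5 * -5 = -25
S_2{}^3 = 5 * T^{23} = 5 * 1 = 5
Step 2: contract S_2{}^j with v_j.
S_2{}^1 * v_1 = 20 * -2 = -40
S_2{}^2 * v_2 = -25 * 4 = -100
S_2{}^3 * v_3 = 5 * 1 = 5
Result = -40 + -100 + 5 = -135

-135


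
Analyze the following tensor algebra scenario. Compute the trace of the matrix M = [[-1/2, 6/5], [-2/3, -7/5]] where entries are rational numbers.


The trace is the sum of diagonal entries.
Diagonal: M[1,1] = -1/2, M[2,2] = -7/5
Tr(M) = -1/2 + -7/5
Computing step by step:
After adding M[1,1]: -1/2
After adding M[2,2]: -19/10
Tr(M) = -19/10

-19/10


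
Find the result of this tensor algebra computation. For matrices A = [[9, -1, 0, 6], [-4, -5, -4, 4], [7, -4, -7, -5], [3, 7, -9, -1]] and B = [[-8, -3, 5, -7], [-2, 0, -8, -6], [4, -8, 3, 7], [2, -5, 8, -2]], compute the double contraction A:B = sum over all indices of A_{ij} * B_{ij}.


A:B = sum over all i,j of A_{ij} * B_{ij}.
Row 1: 9*-8=-72, -1*-3=3, 0*5=0, 6*-7=-42 => row sum = -111
Row 2: -4*-2=8, -5*0=0, -4*-8=32, 4*-6=-24 => row sum = 16
Row 3: 7*4=28, -4*-8=32, -7*3=-21, -5*7=-35 => row sum = 4
Row 4: 3*2=6, 7*-5=-35, -9*8=-72, -1*-2=2 => row sum = -99
Total = -111 + 16 + 4 + -99 = -190

-190


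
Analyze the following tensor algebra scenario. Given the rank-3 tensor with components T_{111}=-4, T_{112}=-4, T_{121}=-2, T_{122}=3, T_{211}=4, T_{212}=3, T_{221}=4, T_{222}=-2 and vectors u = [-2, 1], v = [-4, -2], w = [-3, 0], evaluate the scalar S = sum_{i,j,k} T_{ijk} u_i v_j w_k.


S = sum over i,j,k of T_{ijk} u_i v_j w_k. Expanding all 8 terms:
T_{111}*u_1*v_1*w_1 = -4*-2*-4*-3 = 96  (running total: 96)
T_{112}*u_1*v_1*w_2 = -4*-2*-4*0 = 0  (running total: 96)
T_{121}*u_1*v_2*w_1 = -2*-2*-2*-3 = 24  (running total: 120)
T_{122}*u_1*v_2*w_2 = 3*-2*-2*0 = 0  (running total: 120)
T_{211}*u_2*v_1*w_1 = 4*1*-4*-3 = 48  (running total: 168)
T_{212}*u_2*v_1*w_2 = 3*1*-4*0 = 0  (running total: 168)
T_{221}*u_2*v_2*w_1 = 4*1*-2*-3 = 24  (running total: 192)
T_{222}*u_2*v_2*w_2 = -2*1*-2*0 = 0  (running total: 192)
S = 192

192


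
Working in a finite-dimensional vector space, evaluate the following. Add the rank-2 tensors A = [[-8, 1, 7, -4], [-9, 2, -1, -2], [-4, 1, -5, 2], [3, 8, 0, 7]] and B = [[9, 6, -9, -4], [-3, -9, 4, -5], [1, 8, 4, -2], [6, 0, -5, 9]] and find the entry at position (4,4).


Tensor addition is component-wise: (A + B)_{ij} = A_{ij} + B_{ij}.
A_{44} = 7
B_{44} = 9
(A + B)_{44} = 7 + 9 = 16

16


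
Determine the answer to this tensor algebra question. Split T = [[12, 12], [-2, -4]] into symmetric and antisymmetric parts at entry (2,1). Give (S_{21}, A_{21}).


T_{21} = -2
T_{12} = 12
S_{21} = (-2 + 12)/2 = 10/2 = 5
A_{21} = (-2 - 12)/2 = -14/2 = -7
Check: S + A = 5 + -7 = -2 = T_{21}.

(5, -7)


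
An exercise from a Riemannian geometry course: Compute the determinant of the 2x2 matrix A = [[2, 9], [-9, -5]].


For a 2x2 matrix [[a, b], [c, d]], det = a*d - b*c.
a = 2, b = 9, c = -9, d = -5
a*d = 2 * -5 = -10
b*c = 9 * -9 = -81
det = -10 - -81 = 71

71


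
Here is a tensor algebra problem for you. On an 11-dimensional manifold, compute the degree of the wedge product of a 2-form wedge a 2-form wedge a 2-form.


The degree of a wedge product is the sum of the degrees of the individual forms.
Degrees: 2, 2, 2
Total degree = 2 + 2 + 2 = 6

6


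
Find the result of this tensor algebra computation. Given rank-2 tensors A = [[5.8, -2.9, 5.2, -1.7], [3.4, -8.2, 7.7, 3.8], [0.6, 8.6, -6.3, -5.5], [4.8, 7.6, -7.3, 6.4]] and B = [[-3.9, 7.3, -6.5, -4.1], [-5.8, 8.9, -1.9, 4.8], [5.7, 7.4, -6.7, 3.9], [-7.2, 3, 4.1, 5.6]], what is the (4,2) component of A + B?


Tensor addition is component-wise: (A + B)_{ij} = A_{ij} + B_{ij}.
A_{42} = 7.6
B_{42} = 3
(A + B)_{42} = 7.6 + 3 = 10.6

10.6


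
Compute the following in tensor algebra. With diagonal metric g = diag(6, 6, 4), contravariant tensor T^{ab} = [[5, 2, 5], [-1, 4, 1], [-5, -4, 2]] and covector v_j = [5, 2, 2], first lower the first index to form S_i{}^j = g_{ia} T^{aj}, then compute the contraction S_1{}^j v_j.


Step 1: lower the first index. For a diagonal metric, g_{ia} T^{aj} = g_{ii} T^{ij} (no sum on i).
g_{11} = 6
S_1{}^1 = 6 * T^{11} = 6 * 5 = 30
S_1{}^2 = 6 * T^{12} = 6 * 2 = 12
S_1{}^3 = 6 * T^{13} = 6 * 5 = 30
Step 2: contract S_1{}^j with v_j.
S_1{}^1 * v_1 = 30 * 5 = 150
S_1{}^2 * v_2 = 12 * 2 = 24
S_1{}^3 * v_3 = 30 * 2 = 60
Result = 150 + 24 + 60 = 234

234


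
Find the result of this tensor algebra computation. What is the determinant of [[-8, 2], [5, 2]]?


For a 2x2 matrix [[a, b], [c, d]], det = a*d - b*c.
a = -8, b = 2, c = 5, d = 2
a*d = -8 * 2 = -16
b*c = 2 * 5 = 10
det = -16 - 10 = -26

-26


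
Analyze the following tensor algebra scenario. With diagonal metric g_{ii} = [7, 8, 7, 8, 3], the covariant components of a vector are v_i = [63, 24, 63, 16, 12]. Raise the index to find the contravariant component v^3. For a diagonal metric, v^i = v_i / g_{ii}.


To raise an index with a diagonal metric: v^i = v_i / g_{ii}.
For index 3: v_3 = 63, g_{33} = 7
v^3 = 63 / 7 = 9

9


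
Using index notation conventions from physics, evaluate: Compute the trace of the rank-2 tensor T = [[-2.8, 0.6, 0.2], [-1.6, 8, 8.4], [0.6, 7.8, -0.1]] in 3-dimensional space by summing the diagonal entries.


The contraction (trace) of a rank-2 tensor is the sum of its diagonal elements.
Diagonal entries: A[1,1] = -2.8, A[2,2] = 8, A[3,3] = -0.1
Tr(A) = -2.8 + 8 + -0.1 = 5.1

5.1


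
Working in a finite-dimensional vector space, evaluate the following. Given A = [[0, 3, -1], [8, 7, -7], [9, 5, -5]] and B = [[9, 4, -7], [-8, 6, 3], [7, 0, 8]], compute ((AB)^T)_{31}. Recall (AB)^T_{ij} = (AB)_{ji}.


(AB)^T_{ij} = (AB)_{ji} = sum_k A_{jk} B_{ki}.
For i=3, j=1 we need (AB)_{13}:
A_{11} * B_{13} = 0 * -7 = 0
A_{12} * B_{23} = 3 * 3 = 9
A_{13} * B_{33} = -1 * 8 = -8
Sum = 0 + 9 + -8 = 1

1


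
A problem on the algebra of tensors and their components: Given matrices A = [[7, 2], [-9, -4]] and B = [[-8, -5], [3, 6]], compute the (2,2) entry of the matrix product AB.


(AB)_{ij} = sum_k A_{ik} B_{kj}.
For i=2, j=2:
A_{21} * B_{12} = -9 * -5 = 45
A_{22} * B_{22} = -4 * 6 = -24
Sum = 45 + -24 = 21

21


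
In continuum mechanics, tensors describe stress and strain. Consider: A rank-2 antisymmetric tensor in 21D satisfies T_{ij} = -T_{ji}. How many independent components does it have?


An antisymmetric rank-2 tensor satisfies A_{ij} = -A_{ji}, so diagonal entries are zero.
The independent components are the upper-triangular entries: C(n, 2) = n(n-1)/2.
n = 21
C(21, 2) = 21 * 20 / 2 = 420 / 2 = 210

210


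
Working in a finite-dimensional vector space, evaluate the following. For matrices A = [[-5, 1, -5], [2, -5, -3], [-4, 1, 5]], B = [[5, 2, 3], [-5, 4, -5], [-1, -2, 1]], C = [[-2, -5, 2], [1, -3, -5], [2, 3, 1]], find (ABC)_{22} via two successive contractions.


(ABC)_{22} = sum_m (AB)_{2m} C_{m2}. First compute row 2 of AB.
(AB)_{21} = 2*5 + -5*-5 + -3*-1 = 38
(AB)_{22} = 2*2 + -5*4 + -3*-2 = -10
(AB)_{23} = 2*3 + -5*-5 + -3*1 = 28
Now contract with column 2 of C:
(AB)_{21} * C_{12} = 38 * -5 = -190
(AB)_{22} * C_{22} = -10 * -3 = 30
(AB)_{23} * C_{32} = 28 * 3 = 84
(ABC)_{22} = -190 + 30 + 84 = -76

-76


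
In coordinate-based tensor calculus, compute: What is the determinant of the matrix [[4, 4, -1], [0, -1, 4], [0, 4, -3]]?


Expanding along the first row, det(A) = a11*M_11 - a12*M_12 + a13*M_13, where M_1j is the (1,j) minor.
Minor M_11 = -1*-3 - 4*4 = -13
Minor M_12 = 0*-3 - 4*0 = 0
Minor M_13 = 0*4 - -1*0 = 0
det = 4*(-13) - 4*(0) + -1*(0)
    = -52 - 0 + 0
    = -52

-52


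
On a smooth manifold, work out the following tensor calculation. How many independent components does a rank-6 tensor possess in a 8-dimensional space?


The number of components of a rank-r tensor in d dimensions is d^r.
Here d = 8 and r = 6.
8^6 = 262144

262144


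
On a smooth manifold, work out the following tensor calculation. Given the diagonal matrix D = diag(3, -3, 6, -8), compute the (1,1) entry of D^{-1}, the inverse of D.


For a diagonal matrix, the inverse has entries (D^{-1})_{ii} = 1/d_{ii}.
The diagonal entries are: d_{11} = 3, d_{22} = -3, d_{33} = 6, d_{44} = -8
We need (D^{-1})_{11} = 1/d_{11} = 1/3 = 1/3

1/3


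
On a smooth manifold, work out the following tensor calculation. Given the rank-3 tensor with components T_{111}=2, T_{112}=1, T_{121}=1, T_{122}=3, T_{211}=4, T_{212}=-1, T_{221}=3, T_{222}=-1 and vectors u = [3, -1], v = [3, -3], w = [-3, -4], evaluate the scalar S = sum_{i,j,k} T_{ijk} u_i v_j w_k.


S = sum over i,j,k of T_{ijk} u_i v_j w_k. Expanding all 8 terms:
T_{111}*u_1*v_1*w_1 = 2*3*3*-3 = -54  (running total: -54)
T_{112}*u_1*v_1*w_2 = 1*3*3*-4 = -36  (running total: -90)
T_{121}*u_1*v_2*w_1 = 1*3*-3*-3 = 27  (running total: -63)
T_{122}*u_1*v_2*w_2 = 3*3*-3*-4 = 108  (running total: 45)
T_{211}*u_2*v_1*w_1 = 4*-1*3*-3 = 36  (running total: 81)
T_{212}*u_2*v_1*w_2 = -1*-1*3*-4 = -12  (running total: 69)
T_{221}*u_2*v_2*w_1 = 3*-1*-3*-3 = -27  (running total: 42)
T_{222}*u_2*v_2*w_2 = -1*-1*-3*-4 = 12  (running total: 54)
S = 54

54


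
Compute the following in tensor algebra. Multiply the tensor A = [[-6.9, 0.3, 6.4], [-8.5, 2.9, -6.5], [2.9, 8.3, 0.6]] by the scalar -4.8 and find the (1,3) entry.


Scalar multiplication: (cA)_{ij} = c * A_{ij}.
c = -4.8
A_{13} = 6.4
(cA)_{13} = -4.8 * 6.4 = -30.72

-30.72


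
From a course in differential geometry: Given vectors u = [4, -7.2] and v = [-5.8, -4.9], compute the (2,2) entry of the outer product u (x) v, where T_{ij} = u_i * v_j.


The outer product entry T_{ij} = u_i * v_j.
We need i=2, j=2.
u_2 = -7.2, v_2 = -4.9
T_{2,2} = -7.2 * -4.9 = 35.28

35.28


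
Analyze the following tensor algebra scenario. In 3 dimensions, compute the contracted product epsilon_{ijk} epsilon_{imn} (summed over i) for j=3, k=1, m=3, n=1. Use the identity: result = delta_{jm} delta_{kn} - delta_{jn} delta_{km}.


Using the identity: epsilon_{ijk} epsilon_{imn} = delta_{jm} delta_{kn} - delta_{jn} delta_{km}.
delta_{33} = 1
delta_{11} = 1
delta_{31} = 0
delta_{13} = 0
Result = 1 * 1 - 0 * 0 = 1 - 0 = 1

1


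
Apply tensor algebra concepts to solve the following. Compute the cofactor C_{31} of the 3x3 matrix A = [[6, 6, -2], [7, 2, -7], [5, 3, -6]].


To find cofactor C_{31}, delete row 3 and column 1.
The resulting 2x2 submatrix is: [[6, -2], [2, -7]]
Minor M_{31} = 6*-7 - -2*2
  = -42 - -4 = -38
Sign = (-1)^(3+1) = (-1)^4 = 1
Cofactor C_{31} = 1 * -38 = -38

-38


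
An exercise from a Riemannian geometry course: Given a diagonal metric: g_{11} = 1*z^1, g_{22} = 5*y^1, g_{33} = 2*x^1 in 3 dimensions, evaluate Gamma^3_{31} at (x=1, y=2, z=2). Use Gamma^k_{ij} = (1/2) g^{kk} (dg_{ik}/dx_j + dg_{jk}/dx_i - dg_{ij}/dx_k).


For a diagonal metric, Gamma^k_{ij} = (1/2) g^{kk} (dg_{ik}/dx_j + dg_{jk}/dx_i - dg_{ij}/dx_k).
The metric is diagonal, so g_{ab} = 0 for a != b.
At the given point: g_{11} = 2, g_{22} = 10, g_{33} = 2
g^{33} = 1/2
dg_{33}/dx_1 = dg_{33}/dx_1 = 2
dg_{13}/dx_3 = 0 (off-diagonal)
dg_{31}/dx_3 = 0 (off-diagonal)
Numerator = 2 + 0 - 0 = 2
Gamma^3_{31} = 2 / (2 * 2) = 1/2

1/2


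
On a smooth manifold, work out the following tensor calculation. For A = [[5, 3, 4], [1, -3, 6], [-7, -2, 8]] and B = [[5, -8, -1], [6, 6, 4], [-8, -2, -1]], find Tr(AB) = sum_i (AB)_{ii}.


Tr(AB) = sum_i (AB)_{ii} where (AB)_{ii} = sum_k A_{ik} B_{ki}.
(AB)_{11} = 5*5 + 3*6 + 4*-8 = 11
(AB)_{22} = 1*-8 + -3*6 + 6*-2 = -38
(AB)_{33} = -7*-1 + -2*4 + 8*-1 = -9
Tr(AB) = 11 + -38 + -9 = -36

-36


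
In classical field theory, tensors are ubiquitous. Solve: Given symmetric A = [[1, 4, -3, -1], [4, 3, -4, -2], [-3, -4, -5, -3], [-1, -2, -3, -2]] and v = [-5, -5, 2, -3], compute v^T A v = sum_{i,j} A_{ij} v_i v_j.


First compute Av:
(Av)_1 = 1*-5 + 4*-5 + -3*2 + -1*-3 = -28
(Av)_2 = 4*-5 + 3*-5 + -4*2 + -2*-3 = -37
(Av)_3 = -3*-5 + -4*-5 + -5*2 + -3*-3 = 34
(Av)_4 = -1*-5 + -2*-5 + -3*2 + -2*-3 = 15
Av = [-28, -37, 34, 15]
Then v^T (Av) = -5*-28 + -5*-37 + 2*34 + -3*15
= 140 + 185 + 68 + -45 = 348

348


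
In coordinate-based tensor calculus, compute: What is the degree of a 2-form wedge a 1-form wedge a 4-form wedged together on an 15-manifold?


The degree of a wedge product is the sum of the degrees of the individual forms.
Degrees: 2, 1, 4
Total degree = 2 + 1 + 4 = 7

7


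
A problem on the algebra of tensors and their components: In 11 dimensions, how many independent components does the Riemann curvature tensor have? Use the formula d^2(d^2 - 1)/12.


The Riemann tensor in d dimensions has d^2(d^2 - 1)/12 independent components.
d = 11, so d^2 = 121
d^2 - 1 = 120
d^2(d^2 - 1) = 121 * 120 = 14520
Divide by 12: 14520 / 12 = 1210

1210


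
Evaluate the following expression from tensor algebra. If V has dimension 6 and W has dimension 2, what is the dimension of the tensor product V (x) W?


The dimension of a tensor product is the product of dimensions.
dim(V) = 6, dim(W) = 2
dim(V (x) W) = 6 * 2 = 12

12


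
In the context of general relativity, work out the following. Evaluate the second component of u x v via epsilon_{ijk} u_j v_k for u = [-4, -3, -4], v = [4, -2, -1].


(u x v)_2 = sum_{j,k} epsilon_{2jk} u_j v_k. Only permutations of (1,2,3) contribute; the two non-zero terms are:
eps_{213} u_1 v_3 = -1 * -4 * -1 = -4
eps_{231} u_3 v_1 = 1 * -4 * 4 = -16
(u x v)_2 = -20

-20


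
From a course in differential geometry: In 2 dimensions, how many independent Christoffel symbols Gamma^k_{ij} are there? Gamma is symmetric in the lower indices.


Christoffel symbols Gamma^k_{ij} are symmetric in i,j, so there are d * d(d+1)/2 independent symbols.
d = 2
d(d+1)/2 = 2 * 3 / 2 = 3
Total = 2 * 3 = 6

6


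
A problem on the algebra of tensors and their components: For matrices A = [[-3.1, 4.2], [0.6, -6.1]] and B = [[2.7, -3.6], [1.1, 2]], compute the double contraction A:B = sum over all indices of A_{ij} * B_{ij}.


A:B = sum over all i,j of A_{ij} * B_{ij}.
Row 1: -3.1*2.7=-8.37, 4.2*-3.6=-15.12 => row sum = -23.49
Row 2: 0.6*1.1=0.66, -6.1*2=-12.2 => row sum = -11.54
Total = -23.49 + -11.54 = -35.03

-35.03


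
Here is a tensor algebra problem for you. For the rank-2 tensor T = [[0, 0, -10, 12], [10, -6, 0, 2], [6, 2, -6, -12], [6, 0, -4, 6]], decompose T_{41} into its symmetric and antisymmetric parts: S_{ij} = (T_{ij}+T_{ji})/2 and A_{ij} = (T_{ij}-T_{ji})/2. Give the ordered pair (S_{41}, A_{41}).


T_{41} = 6
T_{14} = 12
S_{41} = (6 + 12)/2 = 18/2 = 9
A_{41} = (6 - 12)/2 = -6/2 = -3
Check: S + A = 9 + -3 = 6 = T_{41}.

(9, -3)


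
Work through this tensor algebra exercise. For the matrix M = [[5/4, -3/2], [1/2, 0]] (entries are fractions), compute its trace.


The trace is the sum of diagonal entries.
Diagonal: M[1,1] = 5/4, M[2,2] = 0
Tr(M) = 5/4 + 0
Computing step by step:
After adding M[1,1]: 5/4
After adding M[2,2]: 5/4
Tr(M) = 5/4

5/4


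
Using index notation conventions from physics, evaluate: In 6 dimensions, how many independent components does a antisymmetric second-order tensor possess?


A antisymmetric rank-2 tensor in d dimensions has d(d-1)/2 independent components.
d = 6
d(d-1)/2 = 6 * 5 / 2 = 30 / 2 = 15

15


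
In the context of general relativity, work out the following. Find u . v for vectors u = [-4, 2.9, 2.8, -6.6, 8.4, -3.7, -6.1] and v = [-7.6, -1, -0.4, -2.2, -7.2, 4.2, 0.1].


The inner product u . v = sum of u_i * v_i.
Term-by-term: -4 * -7.6, 2.9 * -1, 2.8 * -0.4, -6.6 * -2.2, 8.4 * -7.2, -3.7 * 4.2, -6.1 * 0.1
Products: 30.4, -2.9, -1.12, 14.52, -60.48, -15.54, -0.61
Sum = 30.4 + -2.9 + -1.12 + 14.52 + -60.48 + -15.54 + -0.61 = -35.73

-35.73
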